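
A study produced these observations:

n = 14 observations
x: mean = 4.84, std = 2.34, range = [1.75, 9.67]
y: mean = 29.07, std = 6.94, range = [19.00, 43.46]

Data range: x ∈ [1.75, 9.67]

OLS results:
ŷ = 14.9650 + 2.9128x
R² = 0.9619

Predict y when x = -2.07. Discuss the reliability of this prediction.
ŷ = 8.9355 (extrapolation — x = -2.07 lies outside [1.75, 9.67], so reliability is low).

Prediction calculation:
ŷ = 14.9650 + 2.9128 × (-2.07)
ŷ = 8.9355

Reliability:
- Data range: x ∈ [1.75, 9.67]
- Prediction point: x = -2.07 is 3.82 units below the observed range → this is EXTRAPOLATION, not interpolation

Why that matters here:
- The standard error of prediction grows with (x − x̄)², and x = -2.07 is far from x̄ = 4.84
- R² describes fit only over the sampled x values; it says nothing about behaviour beyond them

Report the number if required, but flag clearly that it is an extrapolation.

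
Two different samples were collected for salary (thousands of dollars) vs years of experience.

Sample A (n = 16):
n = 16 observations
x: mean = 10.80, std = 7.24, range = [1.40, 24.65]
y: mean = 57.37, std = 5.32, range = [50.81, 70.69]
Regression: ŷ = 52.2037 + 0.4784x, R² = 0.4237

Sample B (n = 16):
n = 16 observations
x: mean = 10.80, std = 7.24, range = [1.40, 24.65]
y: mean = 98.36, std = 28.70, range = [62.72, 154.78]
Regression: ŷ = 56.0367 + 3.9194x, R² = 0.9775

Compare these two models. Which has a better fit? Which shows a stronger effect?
Model B has the better fit (R² = 0.9775 vs 0.4237). Model B shows the stronger effect (|β₁| = 3.9194 vs 0.4784).

Model Comparison:

Goodness of fit (R²):
- Model A: R² = 0.4237 → 42.37% of variance in salary explained
- Model B: R² = 0.9775 → 97.75% of variance in salary explained
- 0.9775 > 0.4237 → Model B has the better fit

Which has the larger per-year effect? (|β₁|)
- Model A: β₁ = 0.4784 → predicted salary rises 0.4784 thousand dollars per additional year of experience
- Model B: β₁ = 3.9194 → predicted salary rises 3.9194 thousand dollars per additional year of experience
- |0.4784| < |3.9194| → Model B shows the stronger marginal effect

Note: A steeper slope doesn't make a better model if the scatter around the line is large.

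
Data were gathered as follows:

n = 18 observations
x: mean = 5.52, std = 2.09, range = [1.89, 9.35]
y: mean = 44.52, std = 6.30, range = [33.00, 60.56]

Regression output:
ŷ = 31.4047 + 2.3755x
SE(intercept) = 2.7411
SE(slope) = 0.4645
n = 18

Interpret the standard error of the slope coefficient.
The slope 2.3755 is pinned down to within about ±0.4645 (one SE) by these data — relative uncertainty 19.6%, i.e. precise.

SE(β̂₁) = 0.4645 says: if we drew many samples of n = 18 from the same population and refit each time, the fitted slopes would scatter with a standard deviation of roughly 0.4645 around the true β₁.

Relative precision:
- SE / |β̂₁| = 0.4645 / 2.3755 = 19.6%
- Rule of thumb (under 20%: precise; 20% to under 50%: moderately precise; 50% or more: imprecise) → precise

Rough 95% range (±2 SE): 2.3755 ± 0.9290 → (1.4465, 3.3045).

What drives SE(β̂₁): larger n (here n = 18) → smaller SE; wider spread of x values → smaller SE; more residual scatter → larger SE.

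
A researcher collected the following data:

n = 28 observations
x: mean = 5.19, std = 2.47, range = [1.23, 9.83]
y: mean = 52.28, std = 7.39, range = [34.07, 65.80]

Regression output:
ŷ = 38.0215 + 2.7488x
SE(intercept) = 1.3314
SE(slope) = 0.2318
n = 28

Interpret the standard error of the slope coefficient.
The slope 2.7488 is pinned down to within about ±0.2318 (one SE) by these data — relative uncertainty 8.4%, i.e. precise.

SE(β̂₁) = 0.2318 says: if we drew many samples of n = 28 from the same population and refit each time, the fitted slopes would scatter with a standard deviation of roughly 0.2318 around the true β₁.

Relative precision:
- SE / |β̂₁| = 0.2318 / 2.7488 = 8.4%
- Rule of thumb (under 20%: precise; 20% to under 50%: moderately precise; 50% or more: imprecise) → precise

Link to the t-test: t = β̂₁ / SE(β̂₁) = 2.7488 / 0.2318 = 11.8585, the statistic for H₀: β₁ = 0.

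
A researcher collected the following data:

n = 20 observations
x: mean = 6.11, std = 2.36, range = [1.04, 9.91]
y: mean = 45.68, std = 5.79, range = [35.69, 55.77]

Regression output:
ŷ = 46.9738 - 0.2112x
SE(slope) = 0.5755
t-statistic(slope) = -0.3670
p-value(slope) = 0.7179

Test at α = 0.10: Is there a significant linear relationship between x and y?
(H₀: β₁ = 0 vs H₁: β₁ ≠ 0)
Since p-value = 0.7179 ≥ α = 0.10, fail to reject H₀ — the slope is not significantly different from 0.

Hypothesis test for the slope coefficient:

H₀: β₁ = 0 (no linear relationship)
H₁: β₁ ≠ 0 (linear relationship exists)

Test statistic: t = β̂₁ / SE(β̂₁) = -0.2112 / 0.5755 = -0.3670

p = 0.7179: how often a slope estimate this far from 0 (in SE units) would arise by chance if β₁ were truly 0.

Decision rule: reject H₀ if p-value < α.
p-value = 0.7179 ≥ α = 0.10 → fail to reject H₀.

At α = 0.10 the data do not provide convincing evidence of a nonzero slope.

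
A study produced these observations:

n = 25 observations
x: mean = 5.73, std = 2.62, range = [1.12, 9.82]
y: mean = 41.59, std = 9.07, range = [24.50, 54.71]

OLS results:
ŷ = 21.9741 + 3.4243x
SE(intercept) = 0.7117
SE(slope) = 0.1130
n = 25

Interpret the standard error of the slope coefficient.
The slope 3.4243 is pinned down to within about ±0.1130 (one SE) by these data — relative uncertainty 3.3%, i.e. precise.

What SE measures:
- The standard error quantifies the sampling variability of the coefficient estimate
- It is the estimated standard deviation of β̂₁ across hypothetical repeated samples of the same size
- Smaller SE → more precise estimate

Relative precision:
- SE / |β̂₁| = 0.1130 / 3.4243 = 3.3%
- Rule of thumb (under 20%: precise; 20% to under 50%: moderately precise; 50% or more: imprecise) → precise

Link to the t-test: t = β̂₁ / SE(β̂₁) = 3.4243 / 0.1130 = 30.3035, the statistic for H₀: β₁ = 0.

What drives SE(β̂₁): larger n (here n = 25) → smaller SE; more residual scatter → larger SE.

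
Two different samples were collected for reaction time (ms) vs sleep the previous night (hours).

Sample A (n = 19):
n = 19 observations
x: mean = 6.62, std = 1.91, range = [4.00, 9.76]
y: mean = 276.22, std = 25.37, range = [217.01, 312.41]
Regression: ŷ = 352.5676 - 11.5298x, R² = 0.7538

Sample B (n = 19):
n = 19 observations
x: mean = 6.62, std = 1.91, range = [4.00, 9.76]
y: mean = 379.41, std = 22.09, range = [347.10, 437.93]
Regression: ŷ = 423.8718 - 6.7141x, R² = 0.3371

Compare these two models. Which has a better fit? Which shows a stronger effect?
Model A has the better fit (R² = 0.7538 vs 0.3371). Model A shows the stronger effect (|β₁| = 11.5298 vs 6.7141).

Model Comparison:

Which explains more variance? (R²)
- Model A: R² = 0.7538 → 75.38% of variance in reaction time explained
- Model B: R² = 0.3371 → 33.71% of variance in reaction time explained
- 0.7538 > 0.3371 → Model A has the better fit

Effect size (slope magnitude):
- Model A: β₁ = -11.5298 → predicted reaction time falls 11.5298 ms per additional hour of sleep
- Model B: β₁ = -6.7141 → predicted reaction time falls 6.7141 ms per additional hour of sleep
- |-11.5298| > |-6.7141| → Model A shows the stronger marginal effect

Notes:
- R² measures how tightly points cluster around the line; β₁ measures how steep the line is — they answer different questions.
- A steeper slope doesn't make a better model if the scatter around the line is large.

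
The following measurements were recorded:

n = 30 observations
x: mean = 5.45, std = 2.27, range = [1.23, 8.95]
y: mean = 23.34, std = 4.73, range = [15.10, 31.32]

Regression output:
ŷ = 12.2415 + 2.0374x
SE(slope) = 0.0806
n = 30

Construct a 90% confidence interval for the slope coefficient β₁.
The 90% CI for β₁ is (1.9003, 2.1745)

Confidence interval for the slope:

The 90% CI for β₁ is: β̂₁ ± t*(α/2, n-2) × SE(β̂₁)

Step 1: Find critical t-value
- Confidence level = 0.9
- Degrees of freedom = n - 2 = 30 - 2 = 28
- t*(α/2, 28) = 1.7011

Step 2: Calculate margin of error
Margin = 1.7011 × 0.0806 = 0.1371

Step 3: Construct interval
CI = 2.0374 ± 0.1371
CI = (1.9003, 2.1745)

Interpretation: each one-unit increase in x is associated with a change in mean y of between 1.9003 and 2.1745, with 90% confidence.
The interval does not include 0, suggesting a significant linear relationship.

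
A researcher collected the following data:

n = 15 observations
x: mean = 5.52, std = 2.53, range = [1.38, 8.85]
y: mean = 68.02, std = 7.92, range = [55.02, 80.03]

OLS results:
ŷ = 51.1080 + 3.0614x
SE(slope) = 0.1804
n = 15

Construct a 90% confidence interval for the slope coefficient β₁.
The 90% CI for β₁ is (2.7419, 3.3809)

Confidence interval for the slope:

The 90% CI for β₁ is: β̂₁ ± t*(α/2, n-2) × SE(β̂₁)

Step 1: Find critical t-value
- Confidence level = 0.9
- Degrees of freedom = n - 2 = 15 - 2 = 13
- t*(α/2, 13) = 1.7709

Step 2: Calculate margin of error
Margin = 1.7709 × 0.1804 = 0.3195

Step 3: Construct interval
CI = 3.0614 ± 0.3195
CI = (2.7419, 3.3809)

Interpretation: We are 90% confident that the true slope β₁ lies between 2.7419 and 3.3809.
Since 0 is outside the interval, a two-sided test at α = 0.10 would reject H₀: β₁ = 0.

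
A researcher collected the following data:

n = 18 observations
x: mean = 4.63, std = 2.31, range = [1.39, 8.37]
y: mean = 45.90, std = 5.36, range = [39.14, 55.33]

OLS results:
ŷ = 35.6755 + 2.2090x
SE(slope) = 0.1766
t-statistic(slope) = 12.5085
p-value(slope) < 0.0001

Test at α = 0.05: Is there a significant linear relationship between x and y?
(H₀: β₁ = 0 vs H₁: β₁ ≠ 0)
p-value < 0.0001 < α = 0.05, so we reject H₀. The relationship is significant.

Hypothesis test for the slope coefficient:

H₀: β₁ = 0 (no linear relationship)
H₁: β₁ ≠ 0 (linear relationship exists)

Test statistic: t = β̂₁ / SE(β̂₁) = 2.2090 / 0.1766 = 12.5085

The p-value (<0.0001) is the probability, under H₀, of a t-statistic at least as extreme as |t| = 12.5085 (two-sided, df = n − 2 = 16).

Decision rule: reject H₀ if p-value < α.
p-value < 0.0001 < α = 0.05 → reject H₀.

At α = 0.05 the data do provide convincing evidence of a nonzero slope.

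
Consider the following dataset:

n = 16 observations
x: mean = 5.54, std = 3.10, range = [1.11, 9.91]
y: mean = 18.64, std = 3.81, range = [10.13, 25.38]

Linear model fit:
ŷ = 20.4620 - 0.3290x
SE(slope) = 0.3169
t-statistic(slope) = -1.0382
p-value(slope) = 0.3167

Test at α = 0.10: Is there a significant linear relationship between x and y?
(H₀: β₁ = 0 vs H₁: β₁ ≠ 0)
Fail to reject H₀: p-value = 0.3167 ≥ α = 0.10. The linear relationship is not significant at the 10% level.

Hypothesis test for the slope coefficient:

H₀: β₁ = 0 (no linear relationship)
H₁: β₁ ≠ 0 (linear relationship exists)

Test statistic: t = β̂₁ / SE(β̂₁) = -0.3290 / 0.3169 = -1.0382

With df = 14, the two-sided p-value for |t| = 1.0382 is 0.3167.

Decision rule: reject H₀ if p-value < α.
p-value = 0.3167 ≥ α = 0.10 → fail to reject H₀.

Conclusion: the linear association between x and y is not significant at the 10% level.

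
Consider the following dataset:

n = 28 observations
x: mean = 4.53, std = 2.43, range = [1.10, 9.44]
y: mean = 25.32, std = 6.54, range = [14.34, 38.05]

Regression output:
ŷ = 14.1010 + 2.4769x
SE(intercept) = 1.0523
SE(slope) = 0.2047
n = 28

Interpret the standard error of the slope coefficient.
SE(β̂₁) = 0.2047 is the estimated standard deviation of the slope estimate across repeated samples; relative to β̂₁ = 2.4769 that is 8.3%, a precise estimate.

SE(β̂₁) = s / √Sxx, where s is the residual standard deviation and Sxx = Σ(x − x̄)². It is the yardstick for how far β̂₁ = 2.4769 could plausibly be from the true slope.

Relative precision:
- SE / |β̂₁| = 0.2047 / 2.4769 = 8.3%
- Rule of thumb (under 20%: precise; 20% to under 50%: moderately precise; 50% or more: imprecise) → precise

Rough 95% range (±2 SE): 2.4769 ± 0.4094 → (2.0675, 2.8863).

What drives SE(β̂₁): larger n (here n = 28) → smaller SE; more residual scatter → larger SE; wider spread of x values → smaller SE.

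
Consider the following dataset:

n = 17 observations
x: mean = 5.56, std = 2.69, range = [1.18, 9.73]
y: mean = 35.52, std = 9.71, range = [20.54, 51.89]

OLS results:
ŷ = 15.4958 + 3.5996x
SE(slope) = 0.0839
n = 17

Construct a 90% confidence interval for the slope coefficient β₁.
The 90% CI for β₁ is (3.4525, 3.7467)

Confidence interval for the slope:

The 90% CI for β₁ is: β̂₁ ± t*(α/2, n-2) × SE(β̂₁)

Step 1: Find critical t-value
- Confidence level = 0.9
- Degrees of freedom = n - 2 = 17 - 2 = 15
- t*(α/2, 15) = 1.7531

Step 2: Calculate margin of error
Margin = 1.7531 × 0.0839 = 0.1471

Step 3: Construct interval
CI = 3.5996 ± 0.1471
CI = (3.4525, 3.7467)

Interpretation: We are 90% confident that the true slope β₁ lies between 3.4525 and 3.7467.
Both endpoints are positive, so the data support a genuinely positive slope at this confidence level.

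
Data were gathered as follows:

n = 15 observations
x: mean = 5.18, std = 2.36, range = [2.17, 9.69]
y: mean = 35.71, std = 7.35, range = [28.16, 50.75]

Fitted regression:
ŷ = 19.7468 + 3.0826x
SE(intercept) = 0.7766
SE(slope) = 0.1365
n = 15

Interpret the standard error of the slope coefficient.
The slope 3.0826 is pinned down to within about ±0.1365 (one SE) by these data — relative uncertainty 4.4%, i.e. precise.

What SE measures:
- The standard error quantifies the sampling variability of the coefficient estimate
- It is the estimated standard deviation of β̂₁ across hypothetical repeated samples of the same size
- Smaller SE → more precise estimate

Relative precision:
- SE / |β̂₁| = 0.1365 / 3.0826 = 4.4%
- Rule of thumb (under 20%: precise; 20% to under 50%: moderately precise; 50% or more: imprecise) → precise

Link to the t-test: t = β̂₁ / SE(β̂₁) = 3.0826 / 0.1365 = 22.5832, the statistic for H₀: β₁ = 0.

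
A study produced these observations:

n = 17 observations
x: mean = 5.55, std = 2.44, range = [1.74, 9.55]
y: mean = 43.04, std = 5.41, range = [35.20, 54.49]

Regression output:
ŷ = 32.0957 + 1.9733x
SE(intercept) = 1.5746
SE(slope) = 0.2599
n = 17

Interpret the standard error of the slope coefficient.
SE(β̂₁) = 0.2599 is the estimated standard deviation of the slope estimate across repeated samples; relative to β̂₁ = 1.9733 that is 13.2%, a precise estimate.

SE(β̂₁) = s / √Sxx, where s is the residual standard deviation and Sxx = Σ(x − x̄)². It is the yardstick for how far β̂₁ = 1.9733 could plausibly be from the true slope.

Relative precision:
- SE / |β̂₁| = 0.2599 / 1.9733 = 13.2%
- Rule of thumb (under 20%: precise; 20% to under 50%: moderately precise; 50% or more: imprecise) → precise

Rough 95% range (±2 SE): 1.9733 ± 0.5198 → (1.4535, 2.4931).

What drives SE(β̂₁): wider spread of x values → smaller SE; more residual scatter → larger SE; larger n (here n = 17) → smaller SE.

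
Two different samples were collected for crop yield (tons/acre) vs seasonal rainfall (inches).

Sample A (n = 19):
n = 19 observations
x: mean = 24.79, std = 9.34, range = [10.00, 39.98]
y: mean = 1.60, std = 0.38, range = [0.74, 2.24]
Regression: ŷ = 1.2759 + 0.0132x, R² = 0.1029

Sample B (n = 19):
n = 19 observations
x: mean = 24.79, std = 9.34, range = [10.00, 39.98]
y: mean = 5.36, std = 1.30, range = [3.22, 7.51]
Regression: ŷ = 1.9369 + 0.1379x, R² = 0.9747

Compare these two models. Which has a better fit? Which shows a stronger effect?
Model B has the better fit (R² = 0.9747 vs 0.1029). Model B shows the stronger effect (|β₁| = 0.1379 vs 0.0132).

Model Comparison:

Which explains more variance? (R²)
- Model A: R² = 0.1029 → 10.29% of variance in crop yield explained
- Model B: R² = 0.9747 → 97.47% of variance in crop yield explained
- 0.9747 > 0.1029 → Model B has the better fit

Which has the larger per-inch effect? (|β₁|)
- Model A: β₁ = 0.0132 → predicted crop yield rises 0.0132 tons/acre per additional inch of rainfall
- Model B: β₁ = 0.1379 → predicted crop yield rises 0.1379 tons/acre per additional inch of rainfall
- |0.0132| < |0.1379| → Model B shows the stronger marginal effect

Note: R² measures how tightly points cluster around the line; β₁ measures how steep the line is — they answer different questions.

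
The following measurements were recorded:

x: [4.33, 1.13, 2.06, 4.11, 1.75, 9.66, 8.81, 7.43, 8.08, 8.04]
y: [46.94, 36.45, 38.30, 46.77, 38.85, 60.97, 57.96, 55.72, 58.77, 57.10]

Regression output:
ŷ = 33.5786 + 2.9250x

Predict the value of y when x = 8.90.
ŷ = 59.6111

x = 8.90 lies inside the observed range [1.13, 9.66], so the fitted equation applies directly:

ŷ = 33.5786 + 2.9250 × 8.90
ŷ = 33.5786 + 26.0325
ŷ = 59.6111

This is the fitted mean response at that x — an individual observation would come with a wider prediction interval.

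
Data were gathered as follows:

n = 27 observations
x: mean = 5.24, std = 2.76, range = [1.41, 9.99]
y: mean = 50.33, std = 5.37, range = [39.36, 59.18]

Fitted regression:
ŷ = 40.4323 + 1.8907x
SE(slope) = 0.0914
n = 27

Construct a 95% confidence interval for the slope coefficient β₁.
The 95% CI for β₁ is (1.7025, 2.0789)

Confidence interval for the slope:

The 95% CI for β₁ is: β̂₁ ± t*(α/2, n-2) × SE(β̂₁)

Step 1: Find critical t-value
- Confidence level = 0.95
- Degrees of freedom = n - 2 = 27 - 2 = 25
- t*(α/2, 25) = 2.0595

Step 2: Calculate margin of error
Margin = 2.0595 × 0.0914 = 0.1882

Step 3: Construct interval
CI = 1.8907 ± 0.1882
CI = (1.7025, 2.0789)

Interpretation: each one-unit increase in x is associated with a change in mean y of between 1.7025 and 2.0789, with 95% confidence.
Since 0 is outside the interval, a two-sided test at α = 0.05 would reject H₀: β₁ = 0.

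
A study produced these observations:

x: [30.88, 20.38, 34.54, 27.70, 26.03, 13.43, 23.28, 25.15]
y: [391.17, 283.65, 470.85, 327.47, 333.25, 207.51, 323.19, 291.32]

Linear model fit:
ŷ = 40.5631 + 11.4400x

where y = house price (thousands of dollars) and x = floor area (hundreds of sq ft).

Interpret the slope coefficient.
On average, house price is about 11.4400 thousand dollars higher for every extra hundred sq ft of floor area.

The slope coefficient β₁ = 11.4400 represents the marginal effect of floor area on house price.

Interpretation:
- Floor area up by 1 hundred sq ft → predicted house price increases by 11.4400 thousand dollars
- This is a linear approximation: the same per-unit change is assumed across the whole observed x range

(β₀ = 40.5631 is the fitted value at x = 0 and is not part of the slope interpretation.)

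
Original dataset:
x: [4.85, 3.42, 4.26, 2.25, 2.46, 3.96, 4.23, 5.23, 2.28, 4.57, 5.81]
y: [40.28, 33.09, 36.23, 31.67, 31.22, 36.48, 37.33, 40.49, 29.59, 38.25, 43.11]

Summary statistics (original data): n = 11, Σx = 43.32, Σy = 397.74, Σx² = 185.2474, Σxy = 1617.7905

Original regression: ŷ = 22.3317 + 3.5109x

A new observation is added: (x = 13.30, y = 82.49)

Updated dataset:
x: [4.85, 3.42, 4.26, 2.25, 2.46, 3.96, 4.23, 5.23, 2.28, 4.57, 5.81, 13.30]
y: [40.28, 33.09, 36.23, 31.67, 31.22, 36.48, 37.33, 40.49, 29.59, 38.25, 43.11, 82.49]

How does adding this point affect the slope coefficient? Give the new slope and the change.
The slope changes from 3.5109 to 4.7273 (change of +1.2164, or +34.6%).

The new point has HIGH LEVERAGE: x = 13.30 is far from the original mean x̄ = 43.32/11 ≈ 3.94 (original range [2.25, 5.81]).

Step 1: Update the sums with the new point (n goes from 11 to 12)
Σx  = 43.32 + 13.30 = 56.62
Σy  = 397.74 + 82.49 = 480.23
Σx² = 185.2474 + 13.30² = 185.2474 + 176.8900 = 362.1374
Σxy = 1617.7905 + 13.30×82.49 = 1617.7905 + 1097.1170 = 2714.9075

Step 2: Recompute the slope with b₁ = (nΣxy − ΣxΣy) / (nΣx² − (Σx)²)
Numerator   = 12×2714.9075 − 56.62×480.23 = 32578.8900 − 27190.6226 = 5388.2674
Denominator = 12×362.1374 − 56.62² = 4345.6488 − 3205.8244 = 1139.8244
b₁(new) = 5388.2674 / 1139.8244 = 4.7273

(Same formula on the original sums: (11×1617.7905 − 43.32×397.74) / (11×185.2474 − 43.32²) = 565.5987 / 161.0990 = 3.5109, matching the given fit.)

Step 3: Change in slope
Δβ₁ = 4.7273 − 3.5109 = +1.2164
Relative change = +1.2164 / 3.5109 × 100% = +34.6%
→ the slope increases when the point is added.

Because the point sits above the extension of the original line at a high-leverage x, it tilts the fit up.
In practice: examine leverage (hᵢ) and Cook's distance rather than deleting it automatically; refit with and without it and report both if conclusions differ.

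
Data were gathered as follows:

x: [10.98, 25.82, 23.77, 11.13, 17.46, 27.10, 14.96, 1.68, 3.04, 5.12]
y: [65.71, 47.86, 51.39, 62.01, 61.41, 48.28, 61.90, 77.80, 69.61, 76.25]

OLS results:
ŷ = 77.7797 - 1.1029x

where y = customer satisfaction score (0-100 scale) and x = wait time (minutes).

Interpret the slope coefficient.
An increase of one minute in wait time is associated with a 1.1029 points decrease in predicted satisfaction score.

β₁ = -1.1029 is the change in predicted satisfaction score (points) per additional minute of wait time.

Interpretation:
- Wait time up by 1 minute → predicted satisfaction score decreases by 1.1029 points
- This is a linear approximation: the same per-unit change is assumed across the whole observed x range
- The sign (−) gives the direction; the magnitude 1.1029 gives the size of the effect per minute

The intercept β₀ = 77.7797 is the predicted satisfaction score when wait time = 0; since the smallest observed x is 1.68, this is an extrapolation and mainly anchors the line.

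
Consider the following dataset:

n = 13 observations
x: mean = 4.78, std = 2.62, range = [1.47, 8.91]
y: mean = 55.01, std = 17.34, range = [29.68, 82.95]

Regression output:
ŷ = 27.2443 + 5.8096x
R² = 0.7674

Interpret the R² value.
About 76.74% of the variability in y is accounted for by the regression on x (R² = 0.7674) — a strong linear fit.

R² = 1 − SS_res/SS_tot compares the residual scatter to the total scatter of y about its mean.

Here R² = 0.7674:
- Explained: 76.74% of the variation in y
- Unexplained (residual): 100% − 76.74% = 23.26%
- Rule of thumb (below 0.3 weak; 0.3 to below 0.7 moderate; 0.7 and above strong) → strong

Note: R² never decreases when predictors are added, so it should not be used alone to compare models of different size.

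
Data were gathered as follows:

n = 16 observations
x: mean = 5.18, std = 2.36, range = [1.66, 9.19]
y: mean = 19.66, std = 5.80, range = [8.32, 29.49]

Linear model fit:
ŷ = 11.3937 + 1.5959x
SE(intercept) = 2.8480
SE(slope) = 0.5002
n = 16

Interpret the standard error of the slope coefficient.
SE(β̂₁) = 0.5002 is the estimated standard deviation of the slope estimate across repeated samples; relative to β̂₁ = 1.5959 that is 31.3%, a moderately precise estimate.

SE(β̂₁) = s / √Sxx, where s is the residual standard deviation and Sxx = Σ(x − x̄)². It is the yardstick for how far β̂₁ = 1.5959 could plausibly be from the true slope.

Relative precision:
- SE / |β̂₁| = 0.5002 / 1.5959 = 31.3%
- Rule of thumb (under 20%: precise; 20% to under 50%: moderately precise; 50% or more: imprecise) → moderately precise

Rough 95% range (±2 SE): 1.5959 ± 1.0004 → (0.5955, 2.5963).

What drives SE(β̂₁): wider spread of x values → smaller SE; more residual scatter → larger SE; larger n (here n = 16) → smaller SE.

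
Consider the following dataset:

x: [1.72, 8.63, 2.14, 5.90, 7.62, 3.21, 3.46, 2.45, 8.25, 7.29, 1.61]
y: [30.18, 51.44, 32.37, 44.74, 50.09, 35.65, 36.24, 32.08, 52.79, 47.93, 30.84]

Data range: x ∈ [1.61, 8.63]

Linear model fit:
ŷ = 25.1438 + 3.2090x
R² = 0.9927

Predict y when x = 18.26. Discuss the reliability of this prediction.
The equation gives ŷ = 83.7401; however x = 18.26 is 9.63 units above the observed range, so this extrapolated value should not be trusted.

Prediction calculation:
ŷ = 25.1438 + 3.2090 × 18.26
ŷ = 83.7401

Reliability:
- Data range: x ∈ [1.61, 8.63]
- Prediction point: x = 18.26 is 9.63 units above the observed range → this is EXTRAPOLATION, not interpolation

Why that matters here:
- There are no observations near this x to validate the fitted line there
- The standard error of prediction grows with (x − x̄)², and x = 18.26 is far from x̄ = 4.75

A defensible statement: 'if the linear trend continued to x = 18.26, y would be about 83.7401' — the premise is untested.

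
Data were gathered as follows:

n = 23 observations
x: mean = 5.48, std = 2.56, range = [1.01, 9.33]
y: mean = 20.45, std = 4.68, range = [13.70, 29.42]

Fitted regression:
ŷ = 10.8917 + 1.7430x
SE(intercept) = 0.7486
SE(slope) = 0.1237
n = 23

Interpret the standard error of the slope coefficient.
SE(slope) = 0.1237 measures the uncertainty in the estimated slope. The coefficient is estimated precisely (SE/|β̂₁| = 7.1%).

SE(β̂₁) = s / √Sxx, where s is the residual standard deviation and Sxx = Σ(x − x̄)². It is the yardstick for how far β̂₁ = 1.7430 could plausibly be from the true slope.

Relative precision:
- SE / |β̂₁| = 0.1237 / 1.7430 = 7.1%
- Rule of thumb (under 20%: precise; 20% to under 50%: moderately precise; 50% or more: imprecise) → precise

Link to interval estimation: a confidence interval for β₁ is β̂₁ ± t* × 0.1237, so SE sets the half-width per unit of t*.

What drives SE(β̂₁): larger n (here n = 23) → smaller SE; more residual scatter → larger SE.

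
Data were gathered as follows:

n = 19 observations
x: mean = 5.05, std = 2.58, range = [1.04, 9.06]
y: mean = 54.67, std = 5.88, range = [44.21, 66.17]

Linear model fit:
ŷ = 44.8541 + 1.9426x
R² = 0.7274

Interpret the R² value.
About 72.74% of the variability in y is accounted for by the regression on x (R² = 0.7274) — a strong linear fit.

R² = 1 − SS_res/SS_tot compares the residual scatter to the total scatter of y about its mean.

Here R² = 0.7274:
- Explained: 72.74% of the variation in y
- Unexplained (residual): 100% − 72.74% = 27.26%
- Rule of thumb (below 0.3 weak; 0.3 to below 0.7 moderate; 0.7 and above strong) → strong

Note: R² says nothing about causation, and a high R² does not by itself mean the linear form is appropriate — check the residuals.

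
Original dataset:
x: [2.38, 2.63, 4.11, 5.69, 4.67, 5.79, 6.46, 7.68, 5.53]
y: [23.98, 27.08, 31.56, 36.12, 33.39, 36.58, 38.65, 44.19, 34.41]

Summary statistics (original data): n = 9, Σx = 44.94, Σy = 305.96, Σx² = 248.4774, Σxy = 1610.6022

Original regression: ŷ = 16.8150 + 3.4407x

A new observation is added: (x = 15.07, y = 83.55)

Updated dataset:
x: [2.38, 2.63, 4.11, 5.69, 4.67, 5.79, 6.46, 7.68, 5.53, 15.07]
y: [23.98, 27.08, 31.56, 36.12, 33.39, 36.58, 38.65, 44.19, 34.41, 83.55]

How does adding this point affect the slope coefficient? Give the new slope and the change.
Adding the point moves β₁ from 3.4407 to 4.6097, i.e. it increases by 1.1690 (+34.0%).

x = 15.07 lies well outside the original x-range [2.38, 7.68] (x̄ ≈ 4.99), so this observation has high leverage and can move the slope substantially.

Step 1: Update the sums with the new point (n goes from 9 to 10)
Σx  = 44.94 + 15.07 = 60.01
Σy  = 305.96 + 83.55 = 389.51
Σx² = 248.4774 + 15.07² = 248.4774 + 227.1049 = 475.5823
Σxy = 1610.6022 + 15.07×83.55 = 1610.6022 + 1259.0985 = 2869.7007

Step 2: Recompute the slope with b₁ = (nΣxy − ΣxΣy) / (nΣx² − (Σx)²)
Numerator   = 10×2869.7007 − 60.01×389.51 = 28697.0070 − 23374.4951 = 5322.5119
Denominator = 10×475.5823 − 60.01² = 4755.8230 − 3601.2001 = 1154.6229
b₁(new) = 5322.5119 / 1154.6229 = 4.6097

(Same formula on the original sums: (9×1610.6022 − 44.94×305.96) / (9×248.4774 − 44.94²) = 745.5774 / 216.6930 = 3.4407, matching the given fit.)

Step 3: Change in slope
Δβ₁ = 4.6097 − 3.4407 = +1.1690
Relative change = +1.1690 / 3.4407 × 100% = +34.0%
→ the slope increases when the point is added.

Because the point sits above the extension of the original line at a high-leverage x, it tilts the fit up.
In practice: examine leverage (hᵢ) and Cook's distance rather than deleting it automatically.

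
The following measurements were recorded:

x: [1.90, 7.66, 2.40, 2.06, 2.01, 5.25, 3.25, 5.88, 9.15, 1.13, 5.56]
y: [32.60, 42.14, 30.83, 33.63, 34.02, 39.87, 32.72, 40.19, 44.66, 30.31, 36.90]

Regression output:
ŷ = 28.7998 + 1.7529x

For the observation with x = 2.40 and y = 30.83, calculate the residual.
Residual = -2.1768

The residual is the difference between the actual value and the predicted value:

Residual = y - ŷ

Step 1: Calculate predicted value
ŷ = 28.7998 + 1.7529 × 2.40
ŷ = 33.0068

Step 2: Calculate residual
Residual = 30.83 - 33.0068
Residual = -2.1768

Sign check: y < ŷ, so the point is below the line and the fit overestimates here.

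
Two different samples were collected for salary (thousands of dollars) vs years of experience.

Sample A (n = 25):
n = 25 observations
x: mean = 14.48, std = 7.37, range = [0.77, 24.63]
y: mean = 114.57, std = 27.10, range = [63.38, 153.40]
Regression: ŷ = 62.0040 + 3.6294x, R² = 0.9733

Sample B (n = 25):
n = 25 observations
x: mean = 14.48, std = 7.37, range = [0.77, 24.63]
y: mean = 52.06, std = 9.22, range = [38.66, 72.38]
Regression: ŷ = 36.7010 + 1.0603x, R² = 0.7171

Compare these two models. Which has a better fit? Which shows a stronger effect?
Model A has the better fit (R² = 0.9733 vs 0.7171). Model A shows the stronger effect (|β₁| = 3.6294 vs 1.0603).

Model Comparison:

Fit — compare R²:
- Model A: R² = 0.9733 → 97.33% of variance in salary explained
- Model B: R² = 0.7171 → 71.71% of variance in salary explained
- 0.9733 > 0.7171 → Model A has the better fit

Strength of effect — compare |β₁|:
- Model A: β₁ = 3.6294 → predicted salary rises 3.6294 thousand dollars per additional year of experience
- Model B: β₁ = 1.0603 → predicted salary rises 1.0603 thousand dollars per additional year of experience
- |3.6294| > |1.0603| → Model A shows the stronger marginal effect

Note: R² measures how tightly points cluster around the line; β₁ measures how steep the line is — they answer different questions.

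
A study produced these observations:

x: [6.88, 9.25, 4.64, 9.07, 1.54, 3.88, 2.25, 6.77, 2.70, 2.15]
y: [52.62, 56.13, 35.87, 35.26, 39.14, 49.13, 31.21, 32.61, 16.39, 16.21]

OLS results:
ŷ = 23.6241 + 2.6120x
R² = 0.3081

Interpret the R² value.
R² = 0.3081 means 30.81% of the variation in y is explained by the linear relationship with x. This indicates a moderate fit.

The coefficient of determination R² is the fraction of the total variation in y that the fitted line accounts for.

Here R² = 0.3081:
- Explained: 30.81% of the variation in y
- Unexplained (residual): 100% − 30.81% = 69.19%
- Rule of thumb (below 0.3 weak; 0.3 to below 0.7 moderate; 0.7 and above strong) → moderate

Equivalently, for simple linear regression R² = r², so |r| = √0.3081 ≈ 0.5551.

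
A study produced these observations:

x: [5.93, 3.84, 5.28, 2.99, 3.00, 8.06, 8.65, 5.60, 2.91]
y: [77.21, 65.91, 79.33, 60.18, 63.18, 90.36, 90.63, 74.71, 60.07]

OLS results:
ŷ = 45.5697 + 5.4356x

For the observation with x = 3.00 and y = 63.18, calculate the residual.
Residual = 1.3035

The residual is the difference between the actual value and the predicted value:

Residual = y - ŷ

Step 1: Calculate predicted value
ŷ = 45.5697 + 5.4356 × 3.00
ŷ = 61.8765

Step 2: Calculate residual
Residual = 63.18 - 61.8765
Residual = 1.3035

The residual is positive, so the observed y = 63.18 sits above the regression line (the line underestimates it by 1.3035).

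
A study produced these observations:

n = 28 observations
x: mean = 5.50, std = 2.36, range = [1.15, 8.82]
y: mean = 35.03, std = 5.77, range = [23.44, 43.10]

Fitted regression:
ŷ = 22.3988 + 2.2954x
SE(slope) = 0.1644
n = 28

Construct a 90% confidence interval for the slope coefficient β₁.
The 90% CI for β₁ is (2.0150, 2.5758)

Confidence interval for the slope:

The 90% CI for β₁ is: β̂₁ ± t*(α/2, n-2) × SE(β̂₁)

Step 1: Find critical t-value
- Confidence level = 0.9
- Degrees of freedom = n - 2 = 28 - 2 = 26
- t*(α/2, 26) = 1.7056

Step 2: Calculate margin of error
Margin = 1.7056 × 0.1644 = 0.2804

Step 3: Construct interval
CI = 2.2954 ± 0.2804
CI = (2.0150, 2.5758)

Interpretation: intervals built this way capture the true β₁ in 90% of repeated samples; here the plausible range for the per-unit effect of x on y is 2.0150 to 2.5758.
The interval does not include 0, suggesting a significant linear relationship.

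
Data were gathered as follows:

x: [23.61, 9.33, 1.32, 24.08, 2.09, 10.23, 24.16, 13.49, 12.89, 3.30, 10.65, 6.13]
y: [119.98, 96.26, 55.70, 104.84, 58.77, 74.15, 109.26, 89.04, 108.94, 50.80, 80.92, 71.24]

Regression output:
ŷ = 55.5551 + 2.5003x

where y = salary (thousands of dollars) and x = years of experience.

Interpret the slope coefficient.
On average, salary is about 2.5003 thousand dollars higher for every extra year of experience.

The slope β₁ = 2.5003 gives the rate at which the fitted salary changes with experience.

Interpretation:
- Experience up by 1 year → predicted salary increases by 2.5003 thousand dollars
- The effect is assumed constant over the observed range of x (linearity)

(β₀ = 55.5551 is the fitted value at x = 0 and is not part of the slope interpretation.)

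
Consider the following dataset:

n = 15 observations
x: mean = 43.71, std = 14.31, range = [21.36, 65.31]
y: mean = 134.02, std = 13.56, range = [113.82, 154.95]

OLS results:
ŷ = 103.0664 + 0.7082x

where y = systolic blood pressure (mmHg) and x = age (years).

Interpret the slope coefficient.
An increase of one year in age is associated with a 0.7082 mmHg increase in predicted blood pressure.

The slope β₁ = 0.7082 gives the rate at which the fitted blood pressure changes with age.

Interpretation:
- Age up by 1 year → predicted blood pressure increases by 0.7082 mmHg
- The effect is assumed constant over the observed range of x (linearity)
- The sign (+) gives the direction; the magnitude 0.7082 gives the size of the effect per year

The intercept β₀ = 103.0664 is the predicted blood pressure when age = 0; since the smallest observed x is 21.36, this is an extrapolation and mainly anchors the line.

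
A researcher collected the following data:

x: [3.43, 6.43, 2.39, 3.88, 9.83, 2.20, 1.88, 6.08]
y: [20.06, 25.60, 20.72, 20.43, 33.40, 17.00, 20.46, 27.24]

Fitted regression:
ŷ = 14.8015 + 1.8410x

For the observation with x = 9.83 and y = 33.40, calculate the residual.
Residual = 0.5015

The residual is the difference between the actual value and the predicted value:

Residual = y - ŷ

Step 1: Calculate predicted value
ŷ = 14.8015 + 1.8410 × 9.83
ŷ = 32.8985

Step 2: Calculate residual
Residual = 33.40 - 32.8985
Residual = 0.5015

The residual is positive, so the observed y = 33.40 sits above the regression line (the line underestimates it by 0.5015).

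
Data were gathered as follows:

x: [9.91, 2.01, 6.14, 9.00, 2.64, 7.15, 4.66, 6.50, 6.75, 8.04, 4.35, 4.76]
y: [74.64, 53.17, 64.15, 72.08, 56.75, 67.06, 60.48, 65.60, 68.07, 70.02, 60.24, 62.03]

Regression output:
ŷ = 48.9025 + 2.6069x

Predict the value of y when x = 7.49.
ŷ = 68.4282

x = 7.49 lies inside the observed range [2.01, 9.91], so the fitted equation applies directly:

ŷ = 48.9025 + 2.6069 × 7.49
ŷ = 48.9025 + 19.5257
ŷ = 68.4282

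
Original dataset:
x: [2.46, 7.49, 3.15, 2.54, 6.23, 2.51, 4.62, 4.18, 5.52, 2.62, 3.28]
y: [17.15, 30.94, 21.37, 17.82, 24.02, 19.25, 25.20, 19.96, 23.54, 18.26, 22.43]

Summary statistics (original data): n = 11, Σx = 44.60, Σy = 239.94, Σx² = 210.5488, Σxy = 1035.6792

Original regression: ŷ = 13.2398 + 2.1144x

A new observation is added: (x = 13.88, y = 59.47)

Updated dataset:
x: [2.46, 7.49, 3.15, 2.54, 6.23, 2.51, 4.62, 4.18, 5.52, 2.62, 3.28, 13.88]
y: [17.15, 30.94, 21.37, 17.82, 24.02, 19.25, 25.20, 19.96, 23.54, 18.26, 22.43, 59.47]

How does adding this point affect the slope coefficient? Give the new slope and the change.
Adding the point moves β₁ from 2.1144 to 3.4007, i.e. it increases by 1.2863 (+60.8%).

x = 13.88 lies well outside the original x-range [2.46, 7.49] (x̄ ≈ 4.05), so this observation has high leverage and can move the slope substantially.

Step 1: Update the sums with the new point (n goes from 11 to 12)
Σx  = 44.60 + 13.88 = 58.48
Σy  = 239.94 + 59.47 = 299.41
Σx² = 210.5488 + 13.88² = 210.5488 + 192.6544 = 403.2032
Σxy = 1035.6792 + 13.88×59.47 = 1035.6792 + 825.4436 = 1861.1228

Step 2: Recompute the slope with b₁ = (nΣxy − ΣxΣy) / (nΣx² − (Σx)²)
Numerator   = 12×1861.1228 − 58.48×299.41 = 22333.4736 − 17509.4968 = 4823.9768
Denominator = 12×403.2032 − 58.48² = 4838.4384 − 3419.9104 = 1418.5280
b₁(new) = 4823.9768 / 1418.5280 = 3.4007

(Same formula on the original sums: (11×1035.6792 − 44.60×239.94) / (11×210.5488 − 44.60²) = 691.1472 / 326.8768 = 2.1144, matching the given fit.)

Step 3: Change in slope
Δβ₁ = 3.4007 − 2.1144 = +1.2863
Relative change = +1.2863 / 2.1144 × 100% = +60.8%
→ the slope increases when the point is added.

Because the point sits above the extension of the original line at a high-leverage x, it tilts the fit up.
In practice: check such a point for data-entry or measurement error.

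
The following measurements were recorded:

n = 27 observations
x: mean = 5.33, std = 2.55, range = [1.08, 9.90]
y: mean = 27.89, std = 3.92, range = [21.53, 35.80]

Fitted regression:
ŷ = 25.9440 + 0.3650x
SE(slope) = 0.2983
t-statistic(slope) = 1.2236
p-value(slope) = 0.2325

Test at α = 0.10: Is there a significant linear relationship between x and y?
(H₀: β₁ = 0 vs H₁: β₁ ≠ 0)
p-value = 0.2325 ≥ α = 0.10, so we fail to reject H₀. The relationship is not significant.

Hypothesis test for the slope coefficient:

H₀: β₁ = 0 (no linear relationship)
H₁: β₁ ≠ 0 (linear relationship exists)

Test statistic: t = β̂₁ / SE(β̂₁) = 0.3650 / 0.2983 = 1.2236

The p-value (0.2325) is the probability, under H₀, of a t-statistic at least as extreme as |t| = 1.2236 (two-sided, df = n − 2 = 25).

Decision rule: reject H₀ if p-value < α.
p-value = 0.2325 ≥ α = 0.10 → fail to reject H₀.

At α = 0.10 the data do not provide convincing evidence of a nonzero slope.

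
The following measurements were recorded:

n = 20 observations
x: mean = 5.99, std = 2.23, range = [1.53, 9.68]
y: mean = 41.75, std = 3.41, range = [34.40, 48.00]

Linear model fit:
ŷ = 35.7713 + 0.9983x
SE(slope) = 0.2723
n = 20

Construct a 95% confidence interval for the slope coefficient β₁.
The 95% CI for β₁ is (0.4262, 1.5704)

Confidence interval for the slope:

The 95% CI for β₁ is: β̂₁ ± t*(α/2, n-2) × SE(β̂₁)

Step 1: Find critical t-value
- Confidence level = 0.95
- Degrees of freedom = n - 2 = 20 - 2 = 18
- t*(α/2, 18) = 2.1009

Step 2: Calculate margin of error
Margin = 2.1009 × 0.2723 = 0.5721

Step 3: Construct interval
CI = 0.9983 ± 0.5721
CI = (0.4262, 1.5704)

Interpretation: each one-unit increase in x is associated with a change in mean y of between 0.4262 and 1.5704, with 95% confidence.
Since 0 is outside the interval, a two-sided test at α = 0.05 would reject H₀: β₁ = 0.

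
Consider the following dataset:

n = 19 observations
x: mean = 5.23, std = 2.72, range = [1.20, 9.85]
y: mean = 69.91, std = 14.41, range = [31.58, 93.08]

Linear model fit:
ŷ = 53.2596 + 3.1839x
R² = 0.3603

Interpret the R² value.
R² = 0.3603 means 36.03% of the variation in y is explained by the linear relationship with x. This indicates a moderate fit.

The coefficient of determination R² is the fraction of the total variation in y that the fitted line accounts for.

Here R² = 0.3603:
- Explained: 36.03% of the variation in y
- Unexplained (residual): 100% − 36.03% = 63.97%
- Rule of thumb (below 0.3 weak; 0.3 to below 0.7 moderate; 0.7 and above strong) → moderate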